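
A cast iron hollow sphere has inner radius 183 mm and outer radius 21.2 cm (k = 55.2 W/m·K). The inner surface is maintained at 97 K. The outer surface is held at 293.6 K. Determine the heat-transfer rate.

Q = 182 kW

Q = 4πk·ΔT/(1/r₁ − 1/r₂) = 4π × 55.2 × 196.6 / (1/0.183 − 1/0.212) = 1.82×10^5 W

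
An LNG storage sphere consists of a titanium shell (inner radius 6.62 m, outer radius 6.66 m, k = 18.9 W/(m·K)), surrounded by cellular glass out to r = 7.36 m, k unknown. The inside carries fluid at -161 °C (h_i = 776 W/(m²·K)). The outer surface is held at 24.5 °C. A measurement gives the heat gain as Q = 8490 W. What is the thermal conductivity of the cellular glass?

k = 0.0520 W/m·K

ΣR = ΔT/Q = |-161 − 24.5|/8490 = 0.02185 K/W
Known resistances:
  R_conv,in = 1/(4πr²h) = 1/(4π·6.62²·776) = 2.340×10^-6 K/W
  R_titanium = (1/6.62 − 1/6.66)/(4πk) = 9.073×10^-4/(4π·18.9) = 3.820×10^-6 K/W
R_cellular glass = ΣR − ΣR_known = 0.02185 − 6.160×10^-6 = 0.02184 K/W
(1/r₁−1/r₂)/(4πk) = 0.02184 ⇒ k = 0.01428/(4π·0.02184) = 0.0520 W/m·K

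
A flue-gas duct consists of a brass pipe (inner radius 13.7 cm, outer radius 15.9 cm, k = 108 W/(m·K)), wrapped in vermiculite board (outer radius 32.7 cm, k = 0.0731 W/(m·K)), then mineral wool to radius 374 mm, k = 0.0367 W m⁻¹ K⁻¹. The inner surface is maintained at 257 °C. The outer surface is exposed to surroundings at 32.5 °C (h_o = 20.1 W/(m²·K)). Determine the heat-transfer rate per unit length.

Resistance network (inner→outer):
  R'_brass = ln(0.159/0.137)/(2πk) = 0.1489/(2π·108) = 2.195×10^-4 m·K/W
  R'_vermiculite board = ln(0.327/0.159)/(2πk) = 0.7211/(2π·0.0731) = 1.570 m·K/W
  R'_mineral wool = ln(0.374/0.327)/(2πk) = 0.1343/(2π·0.0367) = 0.5824 m·K/W
  R'_conv,out = 1/(2πr h) = 1/(2π·0.374·20.1) = 0.02117 m·K/W
ΣR = 2.195×10^-4 + 1.570 + 0.5824 + 0.02117 = 2.174 m·K/W
Q' = ΔT/ΣR = (257 °C − 32.5 °C)/2.174 = 103 W/m

Q' = 103 W/m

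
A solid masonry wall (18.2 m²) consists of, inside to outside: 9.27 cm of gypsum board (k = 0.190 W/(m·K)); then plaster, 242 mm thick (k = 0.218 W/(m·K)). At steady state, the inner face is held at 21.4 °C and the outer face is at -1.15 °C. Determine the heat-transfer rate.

Series thermal resistances, inner to outer:
  R_gypsum board = L/(kA) = 0.0927/(0.190·18.2) = 0.02681 K/W
  R_plaster = L/(kA) = 0.242/(0.218·18.2) = 0.06099 K/W
ΣR = 0.02681 + 0.06099 = 0.08780 K/W
Q = ΔT/ΣR = (21.4 °C − -1.15 °C)/0.08780 = 257 W

Q = 257 W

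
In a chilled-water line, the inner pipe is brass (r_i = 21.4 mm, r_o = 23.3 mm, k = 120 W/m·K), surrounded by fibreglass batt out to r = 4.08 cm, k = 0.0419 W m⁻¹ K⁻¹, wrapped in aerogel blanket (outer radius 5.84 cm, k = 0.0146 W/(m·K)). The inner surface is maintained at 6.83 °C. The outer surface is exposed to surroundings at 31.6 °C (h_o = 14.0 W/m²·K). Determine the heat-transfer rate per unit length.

Q' = 3.97 W/m

Series thermal resistances, inner to outer:
  R'_brass = ln(0.0233/0.0214)/(2πk) = 0.08506/(2π·120) = 1.128×10^-4 m·K/W
  R'_fibreglass batt = ln(0.0408/0.0233)/(2πk) = 0.5602/(2π·0.0419) = 2.128 m·K/W
  R'_aerogel blanket = ln(0.0584/0.0408)/(2πk) = 0.3586/(2π·0.0146) = 3.909 m·K/W
  R'_conv,out = 1/(2πr h) = 1/(2π·0.0584·14.0) = 0.1947 m·K/W
ΣR = 1.128×10^-4 + 2.128 + 3.909 + 0.1947 = 6.232 m·K/W
Q' = ΔT/ΣR = (6.83 °C − 31.6 °C)/6.232 = -3.97 W/m
(Negative Q' ⇒ heat flows inward; heat gain = 3.97 W/m.)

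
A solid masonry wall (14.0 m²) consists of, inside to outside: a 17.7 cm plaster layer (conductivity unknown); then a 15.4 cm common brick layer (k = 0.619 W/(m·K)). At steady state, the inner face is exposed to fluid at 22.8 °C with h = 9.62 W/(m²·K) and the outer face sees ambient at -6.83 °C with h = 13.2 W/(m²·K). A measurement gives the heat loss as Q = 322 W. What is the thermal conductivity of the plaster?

k = 0.206 W/m·K

ΣR = ΔT/Q = |22.8 − -6.83|/322 = 0.09202 K/W
Known resistances:
  R_conv,in = 1/(hA) = 1/(9.62·14.0) = 0.007425 K/W
  R_common brick = L/(kA) = 0.154/(0.619·14.0) = 0.01777 K/W
  R_conv,out = 1/(hA) = 1/(13.2·14.0) = 0.005411 K/W
R_plaster = ΣR − ΣR_known = 0.09202 − 0.03061 = 0.06141 K/W
L/(kA) = 0.06141 ⇒ k = 0.177/(0.06141·14.0) = 0.206 W/m·K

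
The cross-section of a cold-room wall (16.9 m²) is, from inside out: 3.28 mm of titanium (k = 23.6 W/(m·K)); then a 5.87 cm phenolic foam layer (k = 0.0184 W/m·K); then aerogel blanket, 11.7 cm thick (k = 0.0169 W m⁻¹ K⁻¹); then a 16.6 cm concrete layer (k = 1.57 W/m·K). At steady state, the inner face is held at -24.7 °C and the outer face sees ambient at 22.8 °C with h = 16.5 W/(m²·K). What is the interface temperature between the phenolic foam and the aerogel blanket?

T = -9.96 °C

Series thermal resistances, inner to outer:
  R_titanium = L/(kA) = 0.00328/(23.6·16.9) = 8.224×10^-6 K/W
  R_phenolic foam = L/(kA) = 0.0587/(0.0184·16.9) = 0.1888 K/W
  R_aerogel blanket = L/(kA) = 0.117/(0.0169·16.9) = 0.4096 K/W
  R_concrete = L/(kA) = 0.166/(1.57·16.9) = 0.006256 K/W
  R_conv,out = 1/(hA) = 1/(16.5·16.9) = 0.003586 K/W
ΣR = 8.224×10^-6 + 0.1888 + 0.4096 + 0.006256 + 0.003586 = 0.6083 K/W
Q = ΔT/ΣR = (-24.7 °C − 22.8 °C)/0.6083 = -78.09 W
From the inner boundary to the phenolic foam/aerogel blanket interface, ΣR_partial = 0.1888 K/W.
T_interface = T_in − Q·ΣR_partial = -24.7 °C − (-78.09)(0.1888) = -9.96 °C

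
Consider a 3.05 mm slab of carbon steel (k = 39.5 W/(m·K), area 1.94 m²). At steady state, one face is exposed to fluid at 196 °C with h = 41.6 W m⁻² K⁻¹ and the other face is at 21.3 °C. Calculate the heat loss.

Resistance network (inner→outer):
  R_conv,in = 1/(hA) = 1/(41.6·1.94) = 0.01239 K/W
  R_carbon steel = L/(kA) = 0.00305/(39.5·1.94) = 3.980×10^-5 K/W
ΣR = 0.01239 + 3.980×10^-5 = 0.01243 K/W
Q = ΔT/ΣR = (196 °C − 21.3 °C)/0.01243 = 14100 W

Q = 14.1 kW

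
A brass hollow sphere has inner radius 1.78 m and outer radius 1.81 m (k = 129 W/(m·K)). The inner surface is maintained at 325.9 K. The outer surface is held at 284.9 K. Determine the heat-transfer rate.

Q = 4πk·ΔT/(1/r₁ − 1/r₂) = 4π × 129 × 41 / (1/1.78 − 1/1.81) = 7.14×10^6 W

Q = 7140 kW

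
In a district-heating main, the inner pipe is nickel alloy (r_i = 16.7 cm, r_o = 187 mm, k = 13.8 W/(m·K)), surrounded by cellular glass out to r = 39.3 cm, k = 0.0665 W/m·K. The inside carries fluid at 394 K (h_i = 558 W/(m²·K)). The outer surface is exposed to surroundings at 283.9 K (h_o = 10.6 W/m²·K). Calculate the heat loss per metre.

Q' = 60.5 W/m

Series thermal resistances, inner to outer:
  R'_conv,in = 1/(2πr h) = 1/(2π·0.167·558) = 0.001708 m·K/W
  R'_nickel alloy = ln(0.187/0.167)/(2πk) = 0.1131/(2π·13.8) = 0.001305 m·K/W
  R'_cellular glass = ln(0.393/0.187)/(2πk) = 0.7427/(2π·0.0665) = 1.778 m·K/W
  R'_conv,out = 1/(2πr h) = 1/(2π·0.393·10.6) = 0.03821 m·K/W
ΣR = 0.001708 + 0.001305 + 1.778 + 0.03821 = 1.819 m·K/W
Q' = ΔT/ΣR = (394 K − 283.9 K)/1.819 = 60.5 W/m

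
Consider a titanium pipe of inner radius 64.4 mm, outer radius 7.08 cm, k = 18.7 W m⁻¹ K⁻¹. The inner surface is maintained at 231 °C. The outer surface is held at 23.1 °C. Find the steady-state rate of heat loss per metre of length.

Q' = 258 kW/m

Q' = 2πk·ΔT/ln(r₂/r₁) = 2π × 18.7 × 207.9 / ln(0.0708/0.0644) = 2.58×10^5 W/m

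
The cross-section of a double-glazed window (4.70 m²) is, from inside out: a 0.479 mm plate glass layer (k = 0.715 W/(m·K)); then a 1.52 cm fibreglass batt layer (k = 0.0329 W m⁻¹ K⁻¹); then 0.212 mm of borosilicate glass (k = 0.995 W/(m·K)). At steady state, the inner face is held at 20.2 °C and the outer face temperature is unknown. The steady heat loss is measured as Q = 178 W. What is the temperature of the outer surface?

T_out = 2.67 °C

Sum the resistances:
  R_plate glass = L/(kA) = 4.79×10^-4/(0.715·4.70) = 1.425×10^-4 K/W
  R_fibreglass batt = L/(kA) = 0.0152/(0.0329·4.70) = 0.09830 K/W
  R_borosilicate glass = L/(kA) = 2.12×10^-4/(0.995·4.70) = 4.533×10^-5 K/W
ΣR = 0.09849 K/W
ΔT = Q·ΣR = 178 × 0.09849 = 17.53 K
Heat flows outward, so T_out = T_in − ΔT = 20.2 − 17.53 = 2.67 °C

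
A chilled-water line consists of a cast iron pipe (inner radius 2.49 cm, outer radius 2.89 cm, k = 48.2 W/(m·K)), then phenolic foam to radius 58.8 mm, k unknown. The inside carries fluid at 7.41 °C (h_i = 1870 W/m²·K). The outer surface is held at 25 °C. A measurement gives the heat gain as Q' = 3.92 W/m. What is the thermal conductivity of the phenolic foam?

ΣR = ΔT/Q' = |7.41 − 25|/3.92 = 4.487 m·K/W
Known resistances:
  R'_conv,in = 1/(2πr h) = 1/(2π·0.0249·1870) = 0.003418 m·K/W
  R'_cast iron = ln(0.0289/0.0249)/(2πk) = 0.1490/(2π·48.2) = 4.919×10^-4 m·K/W
R_phenolic foam = ΣR − ΣR_known = 4.487 − 0.003910 = 4.483 m·K/W
ln(r₂/r₁)/(2πk) = 4.483 ⇒ k = 0.7103/(2π·4.483) = 0.0252 W/m·K

k = 0.0252 W/m·K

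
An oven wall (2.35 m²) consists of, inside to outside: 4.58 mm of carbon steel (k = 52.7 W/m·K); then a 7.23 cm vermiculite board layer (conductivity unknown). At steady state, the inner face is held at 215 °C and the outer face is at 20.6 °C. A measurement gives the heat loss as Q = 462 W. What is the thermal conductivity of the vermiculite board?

ΣR = ΔT/Q = |215 − 20.6|/462 = 0.4208 K/W
Known resistances:
  R_carbon steel = L/(kA) = 0.00458/(52.7·2.35) = 3.698×10^-5 K/W
R_vermiculite board = ΣR − ΣR_known = 0.4208 − 3.698×10^-5 = 0.4208 K/W
L/(kA) = 0.4208 ⇒ k = 0.0723/(0.4208·2.35) = 0.0731 W/m·K

k = 0.0731 W/m·K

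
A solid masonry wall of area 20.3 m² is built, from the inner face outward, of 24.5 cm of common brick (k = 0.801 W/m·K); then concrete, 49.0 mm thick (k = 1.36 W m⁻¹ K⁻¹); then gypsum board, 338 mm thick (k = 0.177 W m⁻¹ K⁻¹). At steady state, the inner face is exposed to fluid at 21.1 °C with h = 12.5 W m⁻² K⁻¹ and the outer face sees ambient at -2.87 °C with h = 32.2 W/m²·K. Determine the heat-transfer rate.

Treat each layer as a resistance in series:
  R_conv,in = 1/(hA) = 1/(12.5·20.3) = 0.003941 K/W
  R_common brick = L/(kA) = 0.245/(0.801·20.3) = 0.01507 K/W
  R_concrete = L/(kA) = 0.0490/(1.36·20.3) = 0.001775 K/W
  R_gypsum board = L/(kA) = 0.338/(0.177·20.3) = 0.09407 K/W
  R_conv,out = 1/(hA) = 1/(32.2·20.3) = 0.001530 K/W
ΣR = 0.003941 + 0.01507 + 0.001775 + 0.09407 + 0.001530 = 0.1164 K/W
Q = ΔT/ΣR = (21.1 °C − -2.87 °C)/0.1164 = 206 W

Q = 206 W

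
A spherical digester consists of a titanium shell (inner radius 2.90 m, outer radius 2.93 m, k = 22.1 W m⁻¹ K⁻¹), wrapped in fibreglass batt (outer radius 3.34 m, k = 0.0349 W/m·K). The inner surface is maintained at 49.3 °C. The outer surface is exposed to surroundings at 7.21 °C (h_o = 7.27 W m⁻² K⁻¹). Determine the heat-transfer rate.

Series thermal resistances, inner to outer:
  R_titanium = (1/2.90 − 1/2.93)/(4πk) = 0.003531/(4π·22.1) = 1.271×10^-5 K/W
  R_fibreglass batt = (1/2.93 − 1/3.34)/(4πk) = 0.04190/(4π·0.0349) = 0.09553 K/W
  R_conv,out = 1/(4πr²h) = 1/(4π·3.34²·7.27) = 9.812×10^-4 K/W
ΣR = 1.271×10^-5 + 0.09553 + 9.812×10^-4 = 0.09652 K/W
Q = ΔT/ΣR = (49.3 °C − 7.21 °C)/0.09652 = 436 W

Q = 436 W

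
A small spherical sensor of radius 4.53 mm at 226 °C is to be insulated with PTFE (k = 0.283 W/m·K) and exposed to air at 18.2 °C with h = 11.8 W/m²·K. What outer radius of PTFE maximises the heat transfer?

r_cr = 4.80 cm

For a sphere, r_cr = 2k_ins/h = 2·0.283/11.8 = 0.0480 m = 4.80 cm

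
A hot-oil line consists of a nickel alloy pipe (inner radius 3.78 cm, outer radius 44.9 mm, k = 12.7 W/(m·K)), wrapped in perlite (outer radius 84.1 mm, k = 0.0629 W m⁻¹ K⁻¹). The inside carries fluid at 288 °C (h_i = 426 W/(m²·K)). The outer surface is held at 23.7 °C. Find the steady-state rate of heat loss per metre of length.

Resistance network (inner→outer):
  R'_conv,in = 1/(2πr h) = 1/(2π·0.0378·426) = 0.009884 m·K/W
  R'_nickel alloy = ln(0.0449/0.0378)/(2πk) = 0.1721/(2π·12.7) = 0.002157 m·K/W
  R'_perlite = ln(0.0841/0.0449)/(2πk) = 0.6276/(2π·0.0629) = 1.588 m·K/W
ΣR = 0.009884 + 0.002157 + 1.588 = 1.600 m·K/W
Q' = ΔT/ΣR = (288 °C − 23.7 °C)/1.600 = 165 W/m

Q' = 165 W/m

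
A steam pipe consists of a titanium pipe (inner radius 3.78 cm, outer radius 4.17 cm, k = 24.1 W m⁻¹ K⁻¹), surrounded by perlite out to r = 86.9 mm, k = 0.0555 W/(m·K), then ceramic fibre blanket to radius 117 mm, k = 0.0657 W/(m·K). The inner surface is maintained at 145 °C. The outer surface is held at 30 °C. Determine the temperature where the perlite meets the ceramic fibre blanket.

T = 59.3 °C

Series thermal resistances, inner to outer:
  R'_titanium = ln(0.0417/0.0378)/(2πk) = 0.09819/(2π·24.1) = 6.485×10^-4 m·K/W
  R'_perlite = ln(0.0869/0.0417)/(2πk) = 0.7343/(2π·0.0555) = 2.106 m·K/W
  R'_ceramic fibre blanket = ln(0.117/0.0869)/(2πk) = 0.2974/(2π·0.0657) = 0.7205 m·K/W
ΣR = 6.485×10^-4 + 2.106 + 0.7205 = 2.827 m·K/W
Q' = ΔT/ΣR = (145 °C − 30 °C)/2.827 = 40.68 W/m
From the inner boundary to the perlite/ceramic fibre blanket interface, ΣR_partial = 2.107 m·K/W.
T_interface = T_in − Q'·ΣR_partial = 145 °C − (40.68)(2.107) = 59.3 °C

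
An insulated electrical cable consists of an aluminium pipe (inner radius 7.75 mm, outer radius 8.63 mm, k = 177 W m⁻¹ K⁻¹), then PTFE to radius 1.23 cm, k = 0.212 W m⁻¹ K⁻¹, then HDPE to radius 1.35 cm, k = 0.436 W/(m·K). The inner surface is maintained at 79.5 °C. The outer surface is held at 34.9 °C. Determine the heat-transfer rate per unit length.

Series thermal resistances, inner to outer:
  R'_aluminium = ln(0.00863/0.00775)/(2πk) = 0.1076/(2π·177) = 9.671×10^-5 m·K/W
  R'_PTFE = ln(0.0123/0.00863)/(2πk) = 0.3544/(2π·0.212) = 0.2660 m·K/W
  R'_HDPE = ln(0.0135/0.0123)/(2πk) = 0.09309/(2π·0.436) = 0.03398 m·K/W
ΣR = 9.671×10^-5 + 0.2660 + 0.03398 = 0.3001 m·K/W
Q' = ΔT/ΣR = (79.5 °C − 34.9 °C)/0.3001 = 149 W/m

Q' = 149 W/m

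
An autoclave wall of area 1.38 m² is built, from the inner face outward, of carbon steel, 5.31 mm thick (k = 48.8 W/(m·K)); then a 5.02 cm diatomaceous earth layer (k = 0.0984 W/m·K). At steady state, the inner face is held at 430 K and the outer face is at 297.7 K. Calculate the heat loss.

Resistance network (inner→outer):
  R_carbon steel = L/(kA) = 0.00531/(48.8·1.38) = 7.885×10^-5 K/W
  R_diatomaceous earth = L/(kA) = 0.0502/(0.0984·1.38) = 0.3697 K/W
ΣR = 7.885×10^-5 + 0.3697 = 0.3698 K/W
Q = ΔT/ΣR = (430 K − 297.7 K)/0.3698 = 358 W

Q = 358 W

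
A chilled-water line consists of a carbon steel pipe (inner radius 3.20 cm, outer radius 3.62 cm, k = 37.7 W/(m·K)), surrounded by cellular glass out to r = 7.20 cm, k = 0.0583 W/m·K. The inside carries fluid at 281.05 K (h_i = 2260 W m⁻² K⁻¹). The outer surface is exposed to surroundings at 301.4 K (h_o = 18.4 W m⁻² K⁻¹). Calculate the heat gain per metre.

Series thermal resistances, inner to outer:
  R'_conv,in = 1/(2πr h) = 1/(2π·0.0320·2260) = 0.002201 m·K/W
  R'_carbon steel = ln(0.0362/0.0320)/(2πk) = 0.1233/(2π·37.7) = 5.206×10^-4 m·K/W
  R'_cellular glass = ln(0.0720/0.0362)/(2πk) = 0.6876/(2π·0.0583) = 1.877 m·K/W
  R'_conv,out = 1/(2πr h) = 1/(2π·0.0720·18.4) = 0.1201 m·K/W
ΣR = 0.002201 + 5.206×10^-4 + 1.877 + 0.1201 = 2.000 m·K/W
Q' = ΔT/ΣR = (281.05 K − 301.4 K)/2.000 = -10.2 W/m
(Negative Q' ⇒ heat flows inward; heat gain = 10.2 W/m.)

Q' = 10.2 W/m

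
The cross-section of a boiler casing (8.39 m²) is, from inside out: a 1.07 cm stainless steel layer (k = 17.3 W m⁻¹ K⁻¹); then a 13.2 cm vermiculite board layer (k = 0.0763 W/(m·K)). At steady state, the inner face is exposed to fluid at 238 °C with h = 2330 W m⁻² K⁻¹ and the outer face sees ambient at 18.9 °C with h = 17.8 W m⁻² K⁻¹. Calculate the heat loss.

Q = 1030 W

Treat each layer as a resistance in series:
  R_conv,in = 1/(hA) = 1/(2330·8.39) = 5.115×10^-5 K/W
  R_stainless steel = L/(kA) = 0.0107/(17.3·8.39) = 7.372×10^-5 K/W
  R_vermiculite board = L/(kA) = 0.132/(0.0763·8.39) = 0.2062 K/W
  R_conv,out = 1/(hA) = 1/(17.8·8.39) = 0.006696 K/W
ΣR = 5.115×10^-5 + 7.372×10^-5 + 0.2062 + 0.006696 = 0.2130 K/W
Q = ΔT/ΣR = (238 °C − 18.9 °C)/0.2130 = 1030 W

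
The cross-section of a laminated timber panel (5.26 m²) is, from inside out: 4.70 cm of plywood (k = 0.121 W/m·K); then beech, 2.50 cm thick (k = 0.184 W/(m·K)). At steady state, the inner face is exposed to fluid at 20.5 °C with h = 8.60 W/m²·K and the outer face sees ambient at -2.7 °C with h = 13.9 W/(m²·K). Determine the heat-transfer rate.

Treat each layer as a resistance in series:
  R_conv,in = 1/(hA) = 1/(8.60·5.26) = 0.02211 K/W
  R_plywood = L/(kA) = 0.0470/(0.121·5.26) = 0.07385 K/W
  R_beech = L/(kA) = 0.0250/(0.184·5.26) = 0.02583 K/W
  R_conv,out = 1/(hA) = 1/(13.9·5.26) = 0.01368 K/W
ΣR = 0.02211 + 0.07385 + 0.02583 + 0.01368 = 0.1355 K/W
Q = ΔT/ΣR = (20.5 °C − -2.7 °C)/0.1355 = 171 W

Q = 171 W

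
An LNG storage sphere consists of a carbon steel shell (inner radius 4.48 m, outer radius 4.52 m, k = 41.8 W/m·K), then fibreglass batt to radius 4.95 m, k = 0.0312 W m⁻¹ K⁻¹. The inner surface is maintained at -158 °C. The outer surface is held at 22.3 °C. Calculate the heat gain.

Resistance network (inner→outer):
  R_carbon steel = (1/4.48 − 1/4.52)/(4πk) = 0.001975/(4π·41.8) = 3.761×10^-6 K/W
  R_fibreglass batt = (1/4.52 − 1/4.95)/(4πk) = 0.01922/(4π·0.0312) = 0.04902 K/W
ΣR = 3.761×10^-6 + 0.04902 = 0.04902 K/W
Q = ΔT/ΣR = (-158 °C − 22.3 °C)/0.04902 = -3680 W
(Negative Q ⇒ heat flows inward; heat gain = 3680 W.)

Q = 3.68 kW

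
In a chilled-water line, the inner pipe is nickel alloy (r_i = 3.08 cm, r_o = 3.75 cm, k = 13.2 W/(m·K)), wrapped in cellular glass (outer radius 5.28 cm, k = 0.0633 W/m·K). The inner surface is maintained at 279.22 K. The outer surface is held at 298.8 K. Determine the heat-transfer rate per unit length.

Q' = 22.7 W/m

Series thermal resistances, inner to outer:
  R'_nickel alloy = ln(0.0375/0.0308)/(2πk) = 0.1968/(2π·13.2) = 0.002373 m·K/W
  R'_cellular glass = ln(0.0528/0.0375)/(2πk) = 0.3422/(2π·0.0633) = 0.8603 m·K/W
ΣR = 0.002373 + 0.8603 = 0.8627 m·K/W
Q' = ΔT/ΣR = (279.22 K − 298.8 K)/0.8627 = -22.7 W/m
(Negative Q' ⇒ heat flows inward; heat gain = 22.7 W/m.)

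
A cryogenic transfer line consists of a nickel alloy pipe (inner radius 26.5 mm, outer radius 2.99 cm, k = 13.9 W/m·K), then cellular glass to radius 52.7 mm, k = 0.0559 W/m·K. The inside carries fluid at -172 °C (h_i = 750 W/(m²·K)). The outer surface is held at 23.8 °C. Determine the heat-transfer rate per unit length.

Q' = 121 W/m

Treat each layer as a resistance in series:
  R'_conv,in = 1/(2πr h) = 1/(2π·0.0265·750) = 0.008008 m·K/W
  R'_nickel alloy = ln(0.0299/0.0265)/(2πk) = 0.1207/(2π·13.9) = 0.001382 m·K/W
  R'_cellular glass = ln(0.0527/0.0299)/(2πk) = 0.5668/(2π·0.0559) = 1.614 m·K/W
ΣR = 0.008008 + 0.001382 + 1.614 = 1.623 m·K/W
Q' = ΔT/ΣR = (-172 °C − 23.8 °C)/1.623 = -121 W/m
(Negative Q' ⇒ heat flows inward; heat gain = 121 W/m.)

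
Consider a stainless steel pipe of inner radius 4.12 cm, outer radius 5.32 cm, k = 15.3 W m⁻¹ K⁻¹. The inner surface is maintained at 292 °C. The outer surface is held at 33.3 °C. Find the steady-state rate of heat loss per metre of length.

Q' = 2πk·ΔT/ln(r₂/r₁) = 2π × 15.3 × 258.7 / ln(0.0532/0.0412) = 97300 W/m

Q' = 97300 W/m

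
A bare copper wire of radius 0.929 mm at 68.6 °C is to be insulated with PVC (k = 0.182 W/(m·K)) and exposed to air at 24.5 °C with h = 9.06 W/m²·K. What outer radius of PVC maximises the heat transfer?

For a cylinder, r_cr = k_ins/h = 0.182/9.06 = 0.0201 m = 2.01 cm

r_cr = 2.01 cm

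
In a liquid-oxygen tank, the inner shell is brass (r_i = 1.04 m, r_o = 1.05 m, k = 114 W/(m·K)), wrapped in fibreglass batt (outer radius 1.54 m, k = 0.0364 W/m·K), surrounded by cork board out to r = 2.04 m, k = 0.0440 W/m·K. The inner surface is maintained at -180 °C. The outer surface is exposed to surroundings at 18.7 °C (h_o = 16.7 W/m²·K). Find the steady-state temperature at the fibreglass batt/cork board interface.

Resistance network (inner→outer):
  R_brass = (1/1.04 − 1/1.05)/(4πk) = 0.009158/(4π·114) = 6.392×10^-6 K/W
  R_fibreglass batt = (1/1.05 − 1/1.54)/(4πk) = 0.3030/(4π·0.0364) = 0.6625 K/W
  R_cork board = (1/1.54 − 1/2.04)/(4πk) = 0.1592/(4π·0.0440) = 0.2878 K/W
  R_conv,out = 1/(4πr²h) = 1/(4π·2.04²·16.7) = 0.001145 K/W
ΣR = 6.392×10^-6 + 0.6625 + 0.2878 + 0.001145 = 0.9515 K/W
Q = ΔT/ΣR = (-180 °C − 18.7 °C)/0.9515 = -208.8 W
From the inner boundary to the fibreglass batt/cork board interface, ΣR_partial = 0.6625 K/W.
T_interface = T_in − Q·ΣR_partial = -180 °C − (-208.8)(0.6625) = -41.7 °C

T = -41.7 °C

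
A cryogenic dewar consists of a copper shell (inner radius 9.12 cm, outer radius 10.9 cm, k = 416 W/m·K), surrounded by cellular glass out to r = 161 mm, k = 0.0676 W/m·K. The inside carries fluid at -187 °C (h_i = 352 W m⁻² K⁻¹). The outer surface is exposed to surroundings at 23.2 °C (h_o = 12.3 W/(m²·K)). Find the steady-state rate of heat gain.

Q = 55.8 W

Treat each layer as a resistance in series:
  R_conv,in = 1/(4πr²h) = 1/(4π·0.0912²·352) = 0.02718 K/W
  R_copper = (1/0.0912 − 1/0.109)/(4πk) = 1.791/(4π·416) = 3.425×10^-4 K/W
  R_cellular glass = (1/0.109 − 1/0.161)/(4πk) = 2.963/(4π·0.0676) = 3.488 K/W
  R_conv,out = 1/(4πr²h) = 1/(4π·0.161²·12.3) = 0.2496 K/W
ΣR = 0.02718 + 3.425×10^-4 + 3.488 + 0.2496 = 3.765 K/W
Q = ΔT/ΣR = (-187 °C − 23.2 °C)/3.765 = -55.8 W
(Negative Q ⇒ heat flows inward; heat gain = 55.8 W.)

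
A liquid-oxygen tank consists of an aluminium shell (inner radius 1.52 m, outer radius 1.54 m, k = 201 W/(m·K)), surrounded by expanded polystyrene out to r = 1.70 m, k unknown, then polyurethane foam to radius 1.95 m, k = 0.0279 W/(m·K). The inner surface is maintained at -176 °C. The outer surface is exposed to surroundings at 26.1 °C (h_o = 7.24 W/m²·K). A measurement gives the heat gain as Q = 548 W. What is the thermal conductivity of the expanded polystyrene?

ΣR = ΔT/Q = |-176 − 26.1|/548 = 0.3688 K/W
Known resistances:
  R_aluminium = (1/1.52 − 1/1.54)/(4πk) = 0.008544/(4π·201) = 3.383×10^-6 K/W
  R_polyurethane foam = (1/1.70 − 1/1.95)/(4πk) = 0.07541/(4π·0.0279) = 0.2151 K/W
  R_conv,out = 1/(4πr²h) = 1/(4π·1.95²·7.24) = 0.002891 K/W
R_expanded polystyrene = ΣR − ΣR_known = 0.3688 − 0.2180 = 0.1508 K/W
(1/r₁−1/r₂)/(4πk) = 0.1508 ⇒ k = 0.06112/(4π·0.1508) = 0.0323 W/m·K

k = 0.0323 W/m·K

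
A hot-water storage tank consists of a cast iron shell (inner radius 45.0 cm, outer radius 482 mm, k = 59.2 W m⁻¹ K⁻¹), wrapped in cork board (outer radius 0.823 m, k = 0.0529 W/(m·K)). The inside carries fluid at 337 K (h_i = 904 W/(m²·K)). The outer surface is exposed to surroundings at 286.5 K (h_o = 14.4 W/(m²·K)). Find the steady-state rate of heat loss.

Q = 38.8 W

Treat each layer as a resistance in series:
  R_conv,in = 1/(4πr²h) = 1/(4π·0.450²·904) = 4.347×10^-4 K/W
  R_cast iron = (1/0.450 − 1/0.482)/(4πk) = 0.1475/(4π·59.2) = 1.983×10^-4 K/W
  R_cork board = (1/0.482 − 1/0.823)/(4πk) = 0.8596/(4π·0.0529) = 1.293 K/W
  R_conv,out = 1/(4πr²h) = 1/(4π·0.823²·14.4) = 0.008159 K/W
ΣR = 4.347×10^-4 + 1.983×10^-4 + 1.293 + 0.008159 = 1.302 K/W
Q = ΔT/ΣR = (337 K − 286.5 K)/1.302 = 38.8 W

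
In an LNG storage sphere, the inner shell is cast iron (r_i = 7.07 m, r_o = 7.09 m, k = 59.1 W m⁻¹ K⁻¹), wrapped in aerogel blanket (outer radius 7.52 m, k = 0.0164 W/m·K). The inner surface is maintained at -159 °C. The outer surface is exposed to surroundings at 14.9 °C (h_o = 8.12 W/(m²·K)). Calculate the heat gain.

Q = 4.42 kW

Series thermal resistances, inner to outer:
  R_cast iron = (1/7.07 − 1/7.09)/(4πk) = 3.990×10^-4/(4π·59.1) = 5.372×10^-7 K/W
  R_aerogel blanket = (1/7.09 − 1/7.52)/(4πk) = 0.008065/(4π·0.0164) = 0.03913 K/W
  R_conv,out = 1/(4πr²h) = 1/(4π·7.52²·8.12) = 1.733×10^-4 K/W
ΣR = 5.372×10^-7 + 0.03913 + 1.733×10^-4 = 0.03930 K/W
Q = ΔT/ΣR = (-159 °C − 14.9 °C)/0.03930 = -4420 W
(Negative Q ⇒ heat flows inward; heat gain = 4420 W.)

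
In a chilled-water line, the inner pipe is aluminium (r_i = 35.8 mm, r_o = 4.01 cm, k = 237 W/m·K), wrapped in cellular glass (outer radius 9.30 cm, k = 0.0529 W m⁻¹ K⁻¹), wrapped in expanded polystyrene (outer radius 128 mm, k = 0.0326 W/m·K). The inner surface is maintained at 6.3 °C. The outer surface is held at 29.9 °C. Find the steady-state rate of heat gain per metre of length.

Q' = 5.77 W/m

Series thermal resistances, inner to outer:
  R'_aluminium = ln(0.0401/0.0358)/(2πk) = 0.1134/(2π·237) = 7.617×10^-5 m·K/W
  R'_cellular glass = ln(0.0930/0.0401)/(2πk) = 0.8412/(2π·0.0529) = 2.531 m·K/W
  R'_expanded polystyrene = ln(0.128/0.0930)/(2πk) = 0.3194/(2π·0.0326) = 1.559 m·K/W
ΣR = 7.617×10^-5 + 2.531 + 1.559 = 4.090 m·K/W
Q' = ΔT/ΣR = (6.3 °C − 29.9 °C)/4.090 = -5.77 W/m
(Negative Q' ⇒ heat flows inward; heat gain = 5.77 W/m.)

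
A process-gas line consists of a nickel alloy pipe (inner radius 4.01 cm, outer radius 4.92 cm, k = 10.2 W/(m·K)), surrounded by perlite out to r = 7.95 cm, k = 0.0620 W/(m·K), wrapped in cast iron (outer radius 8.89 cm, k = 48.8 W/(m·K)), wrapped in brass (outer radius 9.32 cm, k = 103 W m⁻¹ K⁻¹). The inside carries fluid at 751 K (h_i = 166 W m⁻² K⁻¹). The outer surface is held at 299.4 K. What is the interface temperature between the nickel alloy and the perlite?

T = 741 K

Series thermal resistances, inner to outer:
  R'_conv,in = 1/(2πr h) = 1/(2π·0.0401·166) = 0.02391 m·K/W
  R'_nickel alloy = ln(0.0492/0.0401)/(2πk) = 0.2045/(2π·10.2) = 0.003191 m·K/W
  R'_perlite = ln(0.0795/0.0492)/(2πk) = 0.4799/(2π·0.0620) = 1.232 m·K/W
  R'_cast iron = ln(0.0889/0.0795)/(2πk) = 0.1118/(2π·48.8) = 3.645×10^-4 m·K/W
  R'_brass = ln(0.0932/0.0889)/(2πk) = 0.04724/(2π·103) = 7.299×10^-5 m·K/W
ΣR = 0.02391 + 0.003191 + 1.232 + 3.645×10^-4 + 7.299×10^-5 = 1.260 m·K/W
Q' = ΔT/ΣR = (751 K − 299.4 K)/1.260 = 358.4 W/m
From the inner boundary to the nickel alloy/perlite interface, ΣR_partial = 0.02710 m·K/W.
T_interface = T_in − Q'·ΣR_partial = 751 K − (358.4)(0.02710) = 741 K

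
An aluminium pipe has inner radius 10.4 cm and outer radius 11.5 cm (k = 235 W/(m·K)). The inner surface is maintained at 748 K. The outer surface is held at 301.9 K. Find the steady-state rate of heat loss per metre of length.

Q' = 2πk·ΔT/ln(r₂/r₁) = 2π × 235 × 446.1 / ln(0.115/0.104) = 6.55×10^6 W/m

Q' = 6.55×10^6 W/m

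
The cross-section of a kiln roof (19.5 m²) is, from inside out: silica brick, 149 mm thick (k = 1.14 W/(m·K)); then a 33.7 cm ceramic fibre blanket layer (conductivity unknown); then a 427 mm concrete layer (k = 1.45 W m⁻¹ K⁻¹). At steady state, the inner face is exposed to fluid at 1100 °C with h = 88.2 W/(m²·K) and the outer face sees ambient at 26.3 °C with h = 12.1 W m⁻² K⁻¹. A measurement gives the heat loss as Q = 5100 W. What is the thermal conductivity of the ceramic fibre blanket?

k = 0.0940 W/m·K

ΣR = ΔT/Q = |1100 − 26.3|/5100 = 0.2105 K/W
Known resistances:
  R_conv,in = 1/(hA) = 1/(88.2·19.5) = 5.814×10^-4 K/W
  R_silica brick = L/(kA) = 0.149/(1.14·19.5) = 0.006703 K/W
  R_concrete = L/(kA) = 0.427/(1.45·19.5) = 0.01510 K/W
  R_conv,out = 1/(hA) = 1/(12.1·19.5) = 0.004238 K/W
R_ceramic fibre blanket = ΣR − ΣR_known = 0.2105 − 0.02662 = 0.1839 K/W
L/(kA) = 0.1839 ⇒ k = 0.337/(0.1839·19.5) = 0.0940 W/m·K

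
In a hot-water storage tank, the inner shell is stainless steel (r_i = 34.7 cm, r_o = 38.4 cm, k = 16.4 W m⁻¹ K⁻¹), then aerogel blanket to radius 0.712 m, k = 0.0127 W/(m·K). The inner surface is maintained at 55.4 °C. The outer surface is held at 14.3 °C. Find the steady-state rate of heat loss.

Q = 5.47 W

Treat each layer as a resistance in series:
  R_stainless steel = (1/0.347 − 1/0.384)/(4πk) = 0.2777/(4π·16.4) = 0.001347 K/W
  R_aerogel blanket = (1/0.384 − 1/0.712)/(4πk) = 1.200/(4π·0.0127) = 7.517 K/W
ΣR = 0.001347 + 7.517 = 7.518 K/W
Q = ΔT/ΣR = (55.4 °C − 14.3 °C)/7.518 = 5.47 W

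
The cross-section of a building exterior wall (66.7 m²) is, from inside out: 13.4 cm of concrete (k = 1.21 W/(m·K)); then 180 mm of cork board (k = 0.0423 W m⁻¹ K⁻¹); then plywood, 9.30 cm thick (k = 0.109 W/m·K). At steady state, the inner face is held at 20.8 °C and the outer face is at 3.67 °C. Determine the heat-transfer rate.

Q = 219 W

Treat each layer as a resistance in series:
  R_concrete = L/(kA) = 0.134/(1.21·66.7) = 0.001660 K/W
  R_cork board = L/(kA) = 0.180/(0.0423·66.7) = 0.06380 K/W
  R_plywood = L/(kA) = 0.0930/(0.109·66.7) = 0.01279 K/W
ΣR = 0.001660 + 0.06380 + 0.01279 = 0.07825 K/W
Q = ΔT/ΣR = (20.8 °C − 3.67 °C)/0.07825 = 219 W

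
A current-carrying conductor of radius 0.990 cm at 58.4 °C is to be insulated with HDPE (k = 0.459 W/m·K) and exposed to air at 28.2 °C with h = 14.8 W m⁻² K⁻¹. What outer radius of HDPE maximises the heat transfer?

r_cr = 3.10 cm

For a cylinder, r_cr = k_ins/h = 0.459/14.8 = 0.0310 m = 3.10 cm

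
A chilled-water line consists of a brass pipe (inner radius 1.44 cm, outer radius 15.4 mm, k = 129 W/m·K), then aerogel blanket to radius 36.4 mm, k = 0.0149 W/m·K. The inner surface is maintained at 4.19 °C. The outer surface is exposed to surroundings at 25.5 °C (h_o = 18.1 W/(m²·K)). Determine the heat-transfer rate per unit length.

Series thermal resistances, inner to outer:
  R'_brass = ln(0.0154/0.0144)/(2πk) = 0.06714/(2π·129) = 8.283×10^-5 m·K/W
  R'_aerogel blanket = ln(0.0364/0.0154)/(2πk) = 0.8602/(2π·0.0149) = 9.188 m·K/W
  R'_conv,out = 1/(2πr h) = 1/(2π·0.0364·18.1) = 0.2416 m·K/W
ΣR = 8.283×10^-5 + 9.188 + 0.2416 = 9.430 m·K/W
Q' = ΔT/ΣR = (4.19 °C − 25.5 °C)/9.430 = -2.26 W/m
(Negative Q' ⇒ heat flows inward; heat gain = 2.26 W/m.)

Q' = 2.26 W/m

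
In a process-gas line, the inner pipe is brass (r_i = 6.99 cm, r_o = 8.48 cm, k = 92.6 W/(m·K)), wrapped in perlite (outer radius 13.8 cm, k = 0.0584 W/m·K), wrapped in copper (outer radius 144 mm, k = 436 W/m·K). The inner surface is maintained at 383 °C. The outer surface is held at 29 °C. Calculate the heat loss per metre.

Q' = 267 W/m

Resistance network (inner→outer):
  R'_brass = ln(0.0848/0.0699)/(2πk) = 0.1932/(2π·92.6) = 3.321×10^-4 m·K/W
  R'_perlite = ln(0.138/0.0848)/(2πk) = 0.4870/(2π·0.0584) = 1.327 m·K/W
  R'_copper = ln(0.144/0.138)/(2πk) = 0.04256/(2π·436) = 1.554×10^-5 m·K/W
ΣR = 3.321×10^-4 + 1.327 + 1.554×10^-5 = 1.327 m·K/W
Q' = ΔT/ΣR = (383 °C − 29 °C)/1.327 = 267 W/m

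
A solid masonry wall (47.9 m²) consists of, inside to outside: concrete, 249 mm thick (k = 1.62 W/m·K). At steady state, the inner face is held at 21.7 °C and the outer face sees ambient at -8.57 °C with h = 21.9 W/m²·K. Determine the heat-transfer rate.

Resistance network (inner→outer):
  R_concrete = L/(kA) = 0.249/(1.62·47.9) = 0.003209 K/W
  R_conv,out = 1/(hA) = 1/(21.9·47.9) = 9.533×10^-4 K/W
ΣR = 0.003209 + 9.533×10^-4 = 0.004162 K/W
Q = ΔT/ΣR = (21.7 °C − -8.57 °C)/0.004162 = 7270 W

Q = 7270 W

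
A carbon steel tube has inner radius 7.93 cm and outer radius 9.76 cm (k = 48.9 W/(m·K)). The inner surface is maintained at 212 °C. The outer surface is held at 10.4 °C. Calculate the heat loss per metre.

Q' = 2.98×10^5 W/m

Q' = 2πk·ΔT/ln(r₂/r₁) = 2π × 48.9 × 201.6 / ln(0.0976/0.0793) = 2.98×10^5 W/m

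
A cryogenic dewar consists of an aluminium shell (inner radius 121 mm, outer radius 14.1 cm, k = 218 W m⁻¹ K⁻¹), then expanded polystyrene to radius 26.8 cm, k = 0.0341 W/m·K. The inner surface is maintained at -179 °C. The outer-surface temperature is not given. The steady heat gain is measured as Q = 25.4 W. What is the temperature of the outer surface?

Series resistances:
  R_aluminium = (1/0.121 − 1/0.141)/(4πk) = 1.172/(4π·218) = 4.279×10^-4 K/W
  R_expanded polystyrene = (1/0.141 − 1/0.268)/(4πk) = 3.361/(4π·0.0341) = 7.843 K/W
ΣR = 7.843 K/W
ΔT = Q·ΣR = 25.4 × 7.843 = 199.2 K
Heat flows inward, so T_out = T_in + ΔT = -179 + 199.2 = 20.2 °C

T_out = 20.2 °C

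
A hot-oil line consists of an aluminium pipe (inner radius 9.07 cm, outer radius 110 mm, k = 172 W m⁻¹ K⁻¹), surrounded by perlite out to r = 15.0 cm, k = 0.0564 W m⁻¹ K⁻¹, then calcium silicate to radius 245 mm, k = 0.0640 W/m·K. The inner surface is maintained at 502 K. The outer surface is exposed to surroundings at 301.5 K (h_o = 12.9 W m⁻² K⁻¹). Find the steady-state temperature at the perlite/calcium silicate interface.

T = 420 K

Series thermal resistances, inner to outer:
  R'_aluminium = ln(0.110/0.0907)/(2πk) = 0.1929/(2π·172) = 1.785×10^-4 m·K/W
  R'_perlite = ln(0.150/0.110)/(2πk) = 0.3102/(2π·0.0564) = 0.8752 m·K/W
  R'_calcium silicate = ln(0.245/0.150)/(2πk) = 0.4906/(2π·0.0640) = 1.220 m·K/W
  R'_conv,out = 1/(2πr h) = 1/(2π·0.245·12.9) = 0.05036 m·K/W
ΣR = 1.785×10^-4 + 0.8752 + 1.220 + 0.05036 = 2.146 m·K/W
Q' = ΔT/ΣR = (502 K − 301.5 K)/2.146 = 93.43 W/m
From the inner boundary to the perlite/calcium silicate interface, ΣR_partial = 0.8754 m·K/W.
T_interface = T_in − Q'·ΣR_partial = 502 K − (93.43)(0.8754) = 420 K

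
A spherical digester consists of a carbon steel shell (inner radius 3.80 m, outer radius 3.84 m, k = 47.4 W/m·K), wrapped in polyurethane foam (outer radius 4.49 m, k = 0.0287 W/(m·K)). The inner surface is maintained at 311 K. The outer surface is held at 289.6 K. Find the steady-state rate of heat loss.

Treat each layer as a resistance in series:
  R_carbon steel = (1/3.80 − 1/3.84)/(4πk) = 0.002741/(4π·47.4) = 4.602×10^-6 K/W
  R_polyurethane foam = (1/3.84 − 1/4.49)/(4πk) = 0.03770/(4π·0.0287) = 0.1045 K/W
ΣR = 4.602×10^-6 + 0.1045 = 0.1045 K/W
Q = ΔT/ΣR = (311 K − 289.6 K)/0.1045 = 205 W

Q = 205 W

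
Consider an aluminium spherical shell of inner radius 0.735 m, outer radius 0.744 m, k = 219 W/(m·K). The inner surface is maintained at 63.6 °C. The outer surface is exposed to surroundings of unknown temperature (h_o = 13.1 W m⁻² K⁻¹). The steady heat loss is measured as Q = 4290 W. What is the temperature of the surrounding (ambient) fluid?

T_out = 16.5 °C

Series resistances:
  R_aluminium = (1/0.735 − 1/0.744)/(4πk) = 0.01646/(4π·219) = 5.980×10^-6 K/W
  R_conv,out = 1/(4πr²h) = 1/(4π·0.744²·13.1) = 0.01097 K/W
ΣR = 0.01098 K/W
ΔT = Q·ΣR = 4290 × 0.01098 = 47.10 K
Heat flows outward, so T_out = T_in − ΔT = 63.6 − 47.10 = 16.5 °C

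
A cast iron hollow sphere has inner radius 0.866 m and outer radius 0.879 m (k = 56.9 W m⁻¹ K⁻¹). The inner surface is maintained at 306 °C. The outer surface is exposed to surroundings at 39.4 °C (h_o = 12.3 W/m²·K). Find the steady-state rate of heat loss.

Series thermal resistances, inner to outer:
  R_cast iron = (1/0.866 − 1/0.879)/(4πk) = 0.01708/(4π·56.9) = 2.388×10^-5 K/W
  R_conv,out = 1/(4πr²h) = 1/(4π·0.879²·12.3) = 0.008374 K/W
ΣR = 2.388×10^-5 + 0.008374 = 0.008398 K/W
Q = ΔT/ΣR = (306 °C − 39.4 °C)/0.008398 = 31700 W

Q = 31700 W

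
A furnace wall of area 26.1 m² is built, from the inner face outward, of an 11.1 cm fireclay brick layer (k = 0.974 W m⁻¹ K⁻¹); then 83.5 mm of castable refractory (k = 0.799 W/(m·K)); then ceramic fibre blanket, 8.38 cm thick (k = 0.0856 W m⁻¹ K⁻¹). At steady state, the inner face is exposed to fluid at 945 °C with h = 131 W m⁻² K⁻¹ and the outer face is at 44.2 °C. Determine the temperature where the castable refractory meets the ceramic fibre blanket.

Treat each layer as a resistance in series:
  R_conv,in = 1/(hA) = 1/(131·26.1) = 2.925×10^-4 K/W
  R_fireclay brick = L/(kA) = 0.111/(0.974·26.1) = 0.004366 K/W
  R_castable refractory = L/(kA) = 0.0835/(0.799·26.1) = 0.004004 K/W
  R_ceramic fibre blanket = L/(kA) = 0.0838/(0.0856·26.1) = 0.03751 K/W
ΣR = 2.925×10^-4 + 0.004366 + 0.004004 + 0.03751 = 0.04617 K/W
Q = ΔT/ΣR = (945 °C − 44.2 °C)/0.04617 = 19510 W
From the inner boundary to the castable refractory/ceramic fibre blanket interface, ΣR_partial = 0.008663 K/W.
T_interface = T_in − Q·ΣR_partial = 945 °C − (19510)(0.008663) = 776 °C

T = 776 °C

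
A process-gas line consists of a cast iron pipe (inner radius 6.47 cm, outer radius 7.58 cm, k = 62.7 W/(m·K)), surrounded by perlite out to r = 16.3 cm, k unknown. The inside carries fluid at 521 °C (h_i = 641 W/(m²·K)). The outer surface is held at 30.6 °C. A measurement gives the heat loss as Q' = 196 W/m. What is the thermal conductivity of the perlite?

ΣR = ΔT/Q' = |521 − 30.6|/196 = 2.502 m·K/W
Known resistances:
  R'_conv,in = 1/(2πr h) = 1/(2π·0.0647·641) = 0.003838 m·K/W
  R'_cast iron = ln(0.0758/0.0647)/(2πk) = 0.1583/(2π·62.7) = 4.019×10^-4 m·K/W
R_perlite = ΣR − ΣR_known = 2.502 − 0.004240 = 2.498 m·K/W
ln(r₂/r₁)/(2πk) = 2.498 ⇒ k = 0.7657/(2π·2.498) = 0.0488 W/m·K

k = 0.0488 W/m·K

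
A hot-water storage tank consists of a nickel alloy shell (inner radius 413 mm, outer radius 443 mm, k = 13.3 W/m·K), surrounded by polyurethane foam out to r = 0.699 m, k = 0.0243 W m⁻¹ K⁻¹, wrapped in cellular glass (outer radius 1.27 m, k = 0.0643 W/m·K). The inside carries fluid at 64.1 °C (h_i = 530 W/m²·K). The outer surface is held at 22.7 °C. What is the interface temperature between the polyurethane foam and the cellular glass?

Treat each layer as a resistance in series:
  R_conv,in = 1/(4πr²h) = 1/(4π·0.413²·530) = 8.803×10^-4 K/W
  R_nickel alloy = (1/0.413 − 1/0.443)/(4πk) = 0.1640/(4π·13.3) = 9.811×10^-4 K/W
  R_polyurethane foam = (1/0.443 − 1/0.699)/(4πk) = 0.8267/(4π·0.0243) = 2.707 K/W
  R_cellular glass = (1/0.699 − 1/1.27)/(4πk) = 0.6432/(4π·0.0643) = 0.7960 K/W
ΣR = 8.803×10^-4 + 9.811×10^-4 + 2.707 + 0.7960 = 3.505 K/W
Q = ΔT/ΣR = (64.1 °C − 22.7 °C)/3.505 = 11.81 W
From the inner boundary to the polyurethane foam/cellular glass interface, ΣR_partial = 2.709 K/W.
T_interface = T_in − Q·ΣR_partial = 64.1 °C − (11.81)(2.709) = 32.1 °C

T = 32.1 °C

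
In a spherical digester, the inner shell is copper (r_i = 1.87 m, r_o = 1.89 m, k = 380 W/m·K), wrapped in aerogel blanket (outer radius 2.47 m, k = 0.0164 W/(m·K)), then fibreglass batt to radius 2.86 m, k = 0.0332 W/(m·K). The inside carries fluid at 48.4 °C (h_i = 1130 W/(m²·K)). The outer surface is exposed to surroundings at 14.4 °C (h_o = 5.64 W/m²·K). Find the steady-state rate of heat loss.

Q = 46.1 W

Resistance network (inner→outer):
  R_conv,in = 1/(4πr²h) = 1/(4π·1.87²·1130) = 2.014×10^-5 K/W
  R_copper = (1/1.87 − 1/1.89)/(4πk) = 0.005659/(4π·380) = 1.185×10^-6 K/W
  R_aerogel blanket = (1/1.89 − 1/2.47)/(4πk) = 0.1242/(4π·0.0164) = 0.6029 K/W
  R_fibreglass batt = (1/2.47 − 1/2.86)/(4πk) = 0.05521/(4π·0.0332) = 0.1323 K/W
  R_conv,out = 1/(4πr²h) = 1/(4π·2.86²·5.64) = 0.001725 K/W
ΣR = 2.014×10^-5 + 1.185×10^-6 + 0.6029 + 0.1323 + 0.001725 = 0.7369 K/W
Q = ΔT/ΣR = (48.4 °C − 14.4 °C)/0.7369 = 46.1 W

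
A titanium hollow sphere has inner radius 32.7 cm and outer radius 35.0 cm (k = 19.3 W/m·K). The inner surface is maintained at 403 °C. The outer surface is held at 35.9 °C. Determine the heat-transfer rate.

Q = 443 kW

Q = 4πk·ΔT/(1/r₁ − 1/r₂) = 4π × 19.3 × 367.1 / (1/0.327 − 1/0.350) = 4.43×10^5 W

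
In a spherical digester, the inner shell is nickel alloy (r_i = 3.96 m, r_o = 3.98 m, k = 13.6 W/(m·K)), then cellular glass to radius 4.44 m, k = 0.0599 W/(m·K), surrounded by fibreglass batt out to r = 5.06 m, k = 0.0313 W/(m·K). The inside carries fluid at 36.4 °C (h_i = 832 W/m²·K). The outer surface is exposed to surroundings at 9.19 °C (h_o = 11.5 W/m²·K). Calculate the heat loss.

Resistance network (inner→outer):
  R_conv,in = 1/(4πr²h) = 1/(4π·3.96²·832) = 6.099×10^-6 K/W
  R_nickel alloy = (1/3.96 − 1/3.98)/(4πk) = 0.001269/(4π·13.6) = 7.425×10^-6 K/W
  R_cellular glass = (1/3.98 − 1/4.44)/(4πk) = 0.02603/(4π·0.0599) = 0.03458 K/W
  R_fibreglass batt = (1/4.44 − 1/5.06)/(4πk) = 0.02760/(4π·0.0313) = 0.07016 K/W
  R_conv,out = 1/(4πr²h) = 1/(4π·5.06²·11.5) = 2.703×10^-4 K/W
ΣR = 6.099×10^-6 + 7.425×10^-6 + 0.03458 + 0.07016 + 2.703×10^-4 = 0.1050 K/W
Q = ΔT/ΣR = (36.4 °C − 9.19 °C)/0.1050 = 259 W

Q = 259 W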